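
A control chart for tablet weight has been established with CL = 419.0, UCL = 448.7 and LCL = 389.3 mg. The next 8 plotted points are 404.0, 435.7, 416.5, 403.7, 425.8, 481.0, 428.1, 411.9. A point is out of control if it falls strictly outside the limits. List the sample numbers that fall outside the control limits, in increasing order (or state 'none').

Compare each point to [389.3, 448.7]: sample 6 = 481.0 > UCL.

6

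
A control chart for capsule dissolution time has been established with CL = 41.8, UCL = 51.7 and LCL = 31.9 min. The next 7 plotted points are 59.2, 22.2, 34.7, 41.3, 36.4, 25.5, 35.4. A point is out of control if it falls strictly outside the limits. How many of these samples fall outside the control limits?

Compare each point to [31.9, 51.7]: sample 1 = 59.2 > UCL; sample 2 = 22.2 < LCL; sample 6 = 25.5 < LCL.

3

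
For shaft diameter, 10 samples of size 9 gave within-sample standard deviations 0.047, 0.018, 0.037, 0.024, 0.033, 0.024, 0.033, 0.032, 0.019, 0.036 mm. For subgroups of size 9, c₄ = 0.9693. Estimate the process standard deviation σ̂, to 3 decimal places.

0.031

s̄ = (0.047 + 0.018 + 0.037 + 0.024 + 0.033 + 0.024 + 0.033 + 0.032 + 0.019 + 0.036) / 10 = 0.0303
σ̂ = s̄ / c₄ = 0.0303 / 0.9693 = 0.0313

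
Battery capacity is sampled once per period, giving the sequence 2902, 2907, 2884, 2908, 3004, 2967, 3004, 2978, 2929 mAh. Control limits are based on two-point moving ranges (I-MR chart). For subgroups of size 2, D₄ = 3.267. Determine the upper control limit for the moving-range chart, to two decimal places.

Moving ranges: 5, 23, 24, 96, 37, 37, 26, 49; M̄R̄ = 297.0000 / 8 = 37.1250
UCL_MR = D₄·M̄R̄ = 3.267 × 37.1250 = 121.2874

121.29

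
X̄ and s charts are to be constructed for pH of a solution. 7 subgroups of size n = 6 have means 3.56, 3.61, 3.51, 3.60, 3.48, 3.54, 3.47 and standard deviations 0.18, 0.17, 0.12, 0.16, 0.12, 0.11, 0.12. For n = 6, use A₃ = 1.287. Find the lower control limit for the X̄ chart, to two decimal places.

3.36

X̄̄ = (3.56 + 3.61 + 3.51 + 3.60 + 3.48 + 3.54 + 3.47) / 7 = 3.5386
s̄ = (0.18 + 0.17 + 0.12 + 0.16 + 0.12 + 0.11 + 0.12) / 7 = 0.1400
LCL = X̄̄ − A₃·s̄ = 3.5386 − 1.287 × 0.1400 = 3.3584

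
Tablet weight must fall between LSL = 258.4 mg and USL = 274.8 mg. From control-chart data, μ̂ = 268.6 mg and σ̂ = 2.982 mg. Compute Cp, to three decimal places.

Cp = (USL − LSL) / (6σ̂) = (274.8 − 258.4) / (6 × 2.982) = 16.4000 / 17.8920 = 0.9166

0.917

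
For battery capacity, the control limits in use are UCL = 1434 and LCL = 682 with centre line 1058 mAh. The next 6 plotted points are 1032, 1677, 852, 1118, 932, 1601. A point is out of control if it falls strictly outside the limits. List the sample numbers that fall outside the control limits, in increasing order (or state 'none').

Compare each point to [682, 1434]: sample 2 = 1677 > UCL; sample 6 = 1601 > UCL.

2, 6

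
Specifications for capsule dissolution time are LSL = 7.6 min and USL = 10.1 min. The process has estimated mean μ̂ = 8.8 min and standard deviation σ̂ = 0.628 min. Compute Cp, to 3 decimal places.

0.663

Cp = (USL − LSL) / (6σ̂) = (10.1 − 7.6) / (6 × 0.628) = 2.5000 / 3.7680 = 0.6635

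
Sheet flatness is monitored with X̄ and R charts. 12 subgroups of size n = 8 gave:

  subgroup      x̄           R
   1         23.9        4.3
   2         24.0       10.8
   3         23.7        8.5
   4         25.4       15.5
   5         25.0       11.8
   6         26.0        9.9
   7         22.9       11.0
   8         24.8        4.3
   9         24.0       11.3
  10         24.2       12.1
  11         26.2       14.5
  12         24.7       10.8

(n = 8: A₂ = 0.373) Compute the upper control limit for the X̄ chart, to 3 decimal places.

28.446

X̄̄ = (23.9 + 24.0 + 23.7 + 25.4 + 25.0 + 26.0 + 22.9 + 24.8 + 24.0 + 24.2 + 26.2 + 24.7) / 12 = 294.8000 / 12 = 24.5667
R̄ = (4.3 + 10.8 + 8.5 + 15.5 + 11.8 + 9.9 + 11.0 + 4.3 + 11.3 + 12.1 + 14.5 + 10.8) / 12 = 124.8000 / 12 = 10.4000
UCL = X̄̄ + A₂·R̄ = 24.5667 + 0.373 × 10.4000 = 28.4459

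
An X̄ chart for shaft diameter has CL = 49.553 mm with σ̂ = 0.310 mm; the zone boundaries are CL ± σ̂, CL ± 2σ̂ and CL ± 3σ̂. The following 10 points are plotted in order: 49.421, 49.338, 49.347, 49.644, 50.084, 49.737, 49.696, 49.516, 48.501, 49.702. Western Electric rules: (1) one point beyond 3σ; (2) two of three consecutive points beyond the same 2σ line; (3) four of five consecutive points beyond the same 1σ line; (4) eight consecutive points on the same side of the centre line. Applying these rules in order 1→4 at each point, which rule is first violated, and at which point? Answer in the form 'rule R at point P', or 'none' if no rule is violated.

Zone of each point (C = within 1σ̂, B = 1σ̂–2σ̂, A = 2σ̂–3σ̂, * = beyond 3σ̂; sign = side of CL): 1:-C, 2:-C, 3:-C, 4:+C, 5:+B, 6:+C, 7:+C, 8:-C, 9:-*, 10:+C
Rule 1 (one point beyond the 3σ limits) is satisfied at point 9.

rule 1 at point 9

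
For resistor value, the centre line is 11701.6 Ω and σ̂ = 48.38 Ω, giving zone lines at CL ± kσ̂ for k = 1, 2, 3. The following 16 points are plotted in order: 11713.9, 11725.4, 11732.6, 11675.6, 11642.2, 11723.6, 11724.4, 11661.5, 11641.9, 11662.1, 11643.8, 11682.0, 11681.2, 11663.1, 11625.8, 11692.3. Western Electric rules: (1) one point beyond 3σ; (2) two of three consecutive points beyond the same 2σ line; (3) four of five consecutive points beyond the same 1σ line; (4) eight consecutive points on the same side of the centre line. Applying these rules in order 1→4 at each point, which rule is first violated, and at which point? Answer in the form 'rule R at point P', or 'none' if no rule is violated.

rule 4 at point 15

Zone of each point (C = within 1σ̂, B = 1σ̂–2σ̂, A = 2σ̂–3σ̂, * = beyond 3σ̂; sign = side of CL): 1:+C, 2:+C, 3:+C, 4:-C, 5:-B, 6:+C, 7:+C, 8:-C, 9:-B, 10:-C, 11:-B, 12:-C, 13:-C, 14:-C, 15:-B, 16:-C
Rule 4 (eight consecutive points on the same side of the centre line) is satisfied at point 15.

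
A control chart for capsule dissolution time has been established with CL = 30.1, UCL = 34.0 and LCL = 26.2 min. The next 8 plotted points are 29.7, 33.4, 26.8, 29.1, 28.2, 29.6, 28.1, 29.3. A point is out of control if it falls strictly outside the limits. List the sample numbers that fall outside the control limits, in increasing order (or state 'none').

none

All 8 points lie within [26.2, 34.0].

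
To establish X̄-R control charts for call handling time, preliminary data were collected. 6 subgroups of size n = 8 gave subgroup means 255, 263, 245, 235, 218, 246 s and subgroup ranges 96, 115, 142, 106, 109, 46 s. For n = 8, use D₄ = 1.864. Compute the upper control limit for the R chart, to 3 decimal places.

190.749

R̄ = (96 + 115 + 142 + 106 + 109 + 46) / 6 = 614.0000 / 6 = 102.3333
UCL_R = D₄·R̄ = 1.864 × 102.3333 = 190.7493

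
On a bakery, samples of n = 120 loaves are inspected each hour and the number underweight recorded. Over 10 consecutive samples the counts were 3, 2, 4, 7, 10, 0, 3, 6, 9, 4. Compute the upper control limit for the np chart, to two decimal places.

11.24

p̄ = Σdᵢ / (k·n) = 48 / (10 × 120) = 0.04000
UCL = np̄ + 3·√(np̄(1−p̄)) = 4.8000 + 3 × √(4.8000×0.96000) = 4.8000 + 3 × 2.1466 = 11.2399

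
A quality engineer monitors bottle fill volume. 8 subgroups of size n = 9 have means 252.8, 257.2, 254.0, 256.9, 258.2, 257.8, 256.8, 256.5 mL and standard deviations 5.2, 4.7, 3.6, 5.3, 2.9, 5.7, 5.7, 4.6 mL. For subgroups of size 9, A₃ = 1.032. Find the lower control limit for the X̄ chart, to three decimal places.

251.412

X̄̄ = (252.8 + 257.2 + 254.0 + 256.9 + 258.2 + 257.8 + 256.8 + 256.5) / 8 = 256.2750
s̄ = (5.2 + 4.7 + 3.6 + 5.3 + 2.9 + 5.7 + 5.7 + 4.6) / 8 = 4.7125
LCL = X̄̄ − A₃·s̄ = 256.2750 − 1.032 × 4.7125 = 251.4117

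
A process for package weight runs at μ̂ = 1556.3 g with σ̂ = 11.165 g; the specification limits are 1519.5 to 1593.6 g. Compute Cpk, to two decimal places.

Cpu = (USL − μ̂) / (3σ̂) = (1593.6 − 1556.3) / (3 × 11.165) = 1.1136; Cpl = (μ̂ − LSL) / (3σ̂) = (1556.3 − 1519.5) / (3 × 11.165) = 1.0987; Cpk = min(Cpu, Cpl) = 1.0987

1.10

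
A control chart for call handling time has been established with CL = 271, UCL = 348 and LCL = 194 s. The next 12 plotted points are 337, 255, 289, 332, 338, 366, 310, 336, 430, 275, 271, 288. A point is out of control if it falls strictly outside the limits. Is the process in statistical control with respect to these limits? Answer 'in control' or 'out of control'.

Compare each point to [194, 348]: sample 6 = 366 > UCL; sample 9 = 430 > UCL.

out of control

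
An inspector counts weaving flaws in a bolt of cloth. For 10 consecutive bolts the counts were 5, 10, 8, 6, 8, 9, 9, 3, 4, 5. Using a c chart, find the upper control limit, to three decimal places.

14.465

c̄ = (5 + 10 + 8 + 6 + 8 + 9 + 9 + 3 + 4 + 5) / 10 = 67 / 10 = 6.7000
UCL = c̄ + 3√c̄ = 6.7000 + 3 × √6.7000 = 6.7000 + 3 × 2.5884 = 14.4653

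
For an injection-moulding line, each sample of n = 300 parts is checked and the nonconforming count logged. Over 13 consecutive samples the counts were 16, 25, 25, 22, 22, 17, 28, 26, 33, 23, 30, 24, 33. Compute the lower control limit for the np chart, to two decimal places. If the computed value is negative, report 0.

p̄ = Σdᵢ / (k·n) = 324 / (13 × 300) = 0.08308
LCL = np̄ − 3·√(np̄(1−p̄)) = 24.9231 − 3 × 4.7804 = 10.5818

10.58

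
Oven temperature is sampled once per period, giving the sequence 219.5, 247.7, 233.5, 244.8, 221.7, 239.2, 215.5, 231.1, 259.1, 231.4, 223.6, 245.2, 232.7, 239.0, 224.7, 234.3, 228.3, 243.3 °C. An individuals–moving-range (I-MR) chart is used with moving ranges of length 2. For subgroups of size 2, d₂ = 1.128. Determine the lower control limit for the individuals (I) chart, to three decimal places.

189.964

X̄ = (219.5 + 247.7 + 233.5 + 244.8 + 221.7 + 239.2 + 215.5 + 231.1 + 259.1 + 231.4 + 223.6 + 245.2 + 232.7 + 239.0 + 224.7 + 234.3 + 228.3 + 243.3) / 18 = 234.1444
Moving ranges: 28.2, 14.2, 11.3, 23.1, 17.5, 23.7, 15.6, 28.0, 27.7, 7.8, 21.6, 12.5, 6.3, 14.3, 9.6, 6.0, 15.0; M̄R̄ = 282.4000 / 17 = 16.6118
LCL = X̄ − 3·M̄R̄/d₂ = 234.1444 − 3 × 16.6118 / 1.128 = 189.9642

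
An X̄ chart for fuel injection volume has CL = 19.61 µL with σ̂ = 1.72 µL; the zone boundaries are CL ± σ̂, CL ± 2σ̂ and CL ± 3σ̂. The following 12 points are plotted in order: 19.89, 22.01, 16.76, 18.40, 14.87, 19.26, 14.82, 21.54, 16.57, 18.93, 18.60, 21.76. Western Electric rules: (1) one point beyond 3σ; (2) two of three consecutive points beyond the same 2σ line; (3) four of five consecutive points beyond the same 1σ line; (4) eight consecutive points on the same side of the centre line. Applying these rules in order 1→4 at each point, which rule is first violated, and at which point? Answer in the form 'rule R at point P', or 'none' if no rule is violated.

rule 2 at point 7

Zone of each point (C = within 1σ̂, B = 1σ̂–2σ̂, A = 2σ̂–3σ̂, * = beyond 3σ̂; sign = side of CL): 1:+C, 2:+B, 3:-B, 4:-C, 5:-A, 6:-C, 7:-A, 8:+B, 9:-B, 10:-C, 11:-C, 12:+B
Rule 2 (two of three consecutive points beyond the same 2σ limit) is satisfied at point 7.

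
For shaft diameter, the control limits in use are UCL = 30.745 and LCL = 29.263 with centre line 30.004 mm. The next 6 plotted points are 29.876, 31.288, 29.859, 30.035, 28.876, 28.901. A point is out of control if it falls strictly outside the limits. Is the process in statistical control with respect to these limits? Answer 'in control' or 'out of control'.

out of control

Compare each point to [29.263, 30.745]: sample 2 = 31.288 > UCL; sample 5 = 28.876 < LCL; sample 6 = 28.901 < LCL.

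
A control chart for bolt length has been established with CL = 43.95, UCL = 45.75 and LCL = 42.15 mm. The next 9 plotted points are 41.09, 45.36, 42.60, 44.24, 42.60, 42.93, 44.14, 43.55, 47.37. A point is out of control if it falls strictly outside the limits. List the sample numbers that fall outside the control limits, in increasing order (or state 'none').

1, 9

Compare each point to [42.15, 45.75]: sample 1 = 41.09 < LCL; sample 9 = 47.37 > UCL.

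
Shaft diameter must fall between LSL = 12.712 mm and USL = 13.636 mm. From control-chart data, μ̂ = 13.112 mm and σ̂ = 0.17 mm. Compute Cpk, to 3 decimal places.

0.784

Cpu = (USL − μ̂) / (3σ̂) = (13.636 − 13.112) / (3 × 0.17) = 1.0275; Cpl = (μ̂ − LSL) / (3σ̂) = (13.112 − 12.712) / (3 × 0.17) = 0.7843; Cpk = min(Cpu, Cpl) = 0.7843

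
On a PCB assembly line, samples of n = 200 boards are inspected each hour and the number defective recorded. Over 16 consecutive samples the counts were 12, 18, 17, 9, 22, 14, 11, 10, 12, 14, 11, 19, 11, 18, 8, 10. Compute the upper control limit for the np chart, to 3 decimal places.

24.144

p̄ = Σdᵢ / (k·n) = 216 / (16 × 200) = 0.06750
UCL = np̄ + 3·√(np̄(1−p̄)) = 13.5000 + 3 × √(13.5000×0.93250) = 13.5000 + 3 × 3.5481 = 24.1442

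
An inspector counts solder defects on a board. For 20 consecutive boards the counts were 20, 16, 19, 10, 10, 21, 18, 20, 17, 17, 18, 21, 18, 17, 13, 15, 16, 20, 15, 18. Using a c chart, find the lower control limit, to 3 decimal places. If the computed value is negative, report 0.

4.599

c̄ = (20 + 16 + 19 + 10 + 10 + 21 + 18 + 20 + 17 + 17 + 18 + 21 + 18 + 17 + 13 + 15 + 16 + 20 + 15 + 18) / 20 = 339 / 20 = 16.9500
LCL = c̄ − 3√c̄ = 16.9500 − 3 × 4.1170 = 4.5989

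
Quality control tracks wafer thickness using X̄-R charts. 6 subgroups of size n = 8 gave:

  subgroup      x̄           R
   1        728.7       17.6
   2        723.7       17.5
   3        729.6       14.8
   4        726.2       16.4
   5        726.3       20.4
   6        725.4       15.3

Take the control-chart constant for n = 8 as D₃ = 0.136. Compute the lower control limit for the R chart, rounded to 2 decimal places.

R̄ = (17.6 + 17.5 + 14.8 + 16.4 + 20.4 + 15.3) / 6 = 102.0000 / 6 = 17.0000
LCL_R = D₃·R̄ = 0.136 × 17.0000 = 2.3120

2.31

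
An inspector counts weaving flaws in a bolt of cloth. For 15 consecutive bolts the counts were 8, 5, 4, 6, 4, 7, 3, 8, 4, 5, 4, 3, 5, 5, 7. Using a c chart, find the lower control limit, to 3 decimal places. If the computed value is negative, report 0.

0.000

c̄ = (8 + 5 + 4 + 6 + 4 + 7 + 3 + 8 + 4 + 5 + 4 + 3 + 5 + 5 + 7) / 15 = 78 / 15 = 5.2000
LCL = c̄ − 3√c̄ = 5.2000 − 3 × 2.2804 = -1.6411 → 0 (cannot be negative)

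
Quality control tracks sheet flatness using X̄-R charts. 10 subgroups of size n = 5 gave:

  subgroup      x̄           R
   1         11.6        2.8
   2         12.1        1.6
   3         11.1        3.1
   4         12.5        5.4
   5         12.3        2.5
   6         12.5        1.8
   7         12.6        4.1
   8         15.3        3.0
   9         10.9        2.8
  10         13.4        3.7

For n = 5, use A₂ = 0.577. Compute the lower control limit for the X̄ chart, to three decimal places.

X̄̄ = (11.6 + 12.1 + 11.1 + 12.5 + 12.3 + 12.5 + 12.6 + 15.3 + 10.9 + 13.4) / 10 = 124.3000 / 10 = 12.4300
R̄ = (2.8 + 1.6 + 3.1 + 5.4 + 2.5 + 1.8 + 4.1 + 3.0 + 2.8 + 3.7) / 10 = 30.8000 / 10 = 3.0800
LCL = X̄̄ − A₂·R̄ = 12.4300 − 0.577 × 3.0800 = 10.6528

10.653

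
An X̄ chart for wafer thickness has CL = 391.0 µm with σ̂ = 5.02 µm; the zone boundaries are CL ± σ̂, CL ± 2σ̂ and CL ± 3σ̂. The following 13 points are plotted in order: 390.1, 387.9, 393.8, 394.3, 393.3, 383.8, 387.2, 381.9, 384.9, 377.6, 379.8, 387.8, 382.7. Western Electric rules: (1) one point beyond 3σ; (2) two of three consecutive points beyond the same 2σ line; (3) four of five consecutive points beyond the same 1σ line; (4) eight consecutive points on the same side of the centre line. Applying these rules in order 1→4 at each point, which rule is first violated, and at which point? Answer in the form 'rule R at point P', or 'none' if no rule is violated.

rule 3 at point 10

Zone of each point (C = within 1σ̂, B = 1σ̂–2σ̂, A = 2σ̂–3σ̂, * = beyond 3σ̂; sign = side of CL): 1:-C, 2:-C, 3:+C, 4:+C, 5:+C, 6:-B, 7:-C, 8:-B, 9:-B, 10:-A, 11:-A, 12:-C, 13:-B
Rule 3 (four of five consecutive points beyond the same 1σ limit) is satisfied at point 10.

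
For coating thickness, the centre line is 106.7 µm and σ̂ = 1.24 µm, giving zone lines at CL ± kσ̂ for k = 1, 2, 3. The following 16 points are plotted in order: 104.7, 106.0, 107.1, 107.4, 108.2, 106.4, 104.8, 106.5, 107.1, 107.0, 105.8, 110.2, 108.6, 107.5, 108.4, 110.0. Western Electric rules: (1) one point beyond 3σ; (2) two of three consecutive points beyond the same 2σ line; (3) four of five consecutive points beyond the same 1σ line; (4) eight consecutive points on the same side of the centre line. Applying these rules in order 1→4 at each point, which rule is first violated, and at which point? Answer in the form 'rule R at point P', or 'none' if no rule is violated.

Zone of each point (C = within 1σ̂, B = 1σ̂–2σ̂, A = 2σ̂–3σ̂, * = beyond 3σ̂; sign = side of CL): 1:-B, 2:-C, 3:+C, 4:+C, 5:+B, 6:-C, 7:-B, 8:-C, 9:+C, 10:+C, 11:-C, 12:+A, 13:+B, 14:+C, 15:+B, 16:+A
Rule 3 (four of five consecutive points beyond the same 1σ limit) is satisfied at point 16.

rule 3 at point 16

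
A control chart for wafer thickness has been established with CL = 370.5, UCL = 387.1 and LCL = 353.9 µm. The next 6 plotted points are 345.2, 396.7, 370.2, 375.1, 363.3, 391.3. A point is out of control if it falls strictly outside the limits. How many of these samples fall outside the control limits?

3

Compare each point to [353.9, 387.1]: sample 1 = 345.2 < LCL; sample 2 = 396.7 > UCL; sample 6 = 391.3 > UCL.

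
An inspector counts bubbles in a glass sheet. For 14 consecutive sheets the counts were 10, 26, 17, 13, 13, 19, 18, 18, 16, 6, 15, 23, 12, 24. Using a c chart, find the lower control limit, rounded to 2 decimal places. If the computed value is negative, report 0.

c̄ = (10 + 26 + 17 + 13 + 13 + 19 + 18 + 18 + 16 + 6 + 15 + 23 + 12 + 24) / 14 = 230 / 14 = 16.4286
LCL = c̄ − 3√c̄ = 16.4286 − 3 × 4.0532 = 4.2689

4.27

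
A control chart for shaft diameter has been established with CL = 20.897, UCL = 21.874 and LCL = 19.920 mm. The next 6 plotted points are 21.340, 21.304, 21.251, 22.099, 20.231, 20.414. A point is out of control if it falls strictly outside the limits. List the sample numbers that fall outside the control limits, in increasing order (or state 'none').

4

Compare each point to [19.920, 21.874]: sample 4 = 22.099 > UCL.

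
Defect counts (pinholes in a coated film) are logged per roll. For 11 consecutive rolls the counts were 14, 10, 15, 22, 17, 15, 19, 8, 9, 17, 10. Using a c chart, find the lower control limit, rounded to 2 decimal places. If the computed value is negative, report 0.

c̄ = (14 + 10 + 15 + 22 + 17 + 15 + 19 + 8 + 9 + 17 + 10) / 11 = 156 / 11 = 14.1818
LCL = c̄ − 3√c̄ = 14.1818 − 3 × 3.7659 = 2.8842

2.88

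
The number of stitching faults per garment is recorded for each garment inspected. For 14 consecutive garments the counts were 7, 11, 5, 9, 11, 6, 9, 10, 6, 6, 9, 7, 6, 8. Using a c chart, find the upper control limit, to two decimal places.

16.27

c̄ = (7 + 11 + 5 + 9 + 11 + 6 + 9 + 10 + 6 + 6 + 9 + 7 + 6 + 8) / 14 = 110 / 14 = 7.8571
UCL = c̄ + 3√c̄ = 7.8571 + 3 × √7.8571 = 7.8571 + 3 × 2.8031 = 16.2663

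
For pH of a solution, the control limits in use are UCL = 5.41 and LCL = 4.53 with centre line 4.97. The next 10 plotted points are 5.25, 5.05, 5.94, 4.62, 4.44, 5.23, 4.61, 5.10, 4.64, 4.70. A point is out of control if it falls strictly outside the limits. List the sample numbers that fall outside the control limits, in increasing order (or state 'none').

3, 5

Compare each point to [4.53, 5.41]: sample 3 = 5.94 > UCL; sample 5 = 4.44 < LCL.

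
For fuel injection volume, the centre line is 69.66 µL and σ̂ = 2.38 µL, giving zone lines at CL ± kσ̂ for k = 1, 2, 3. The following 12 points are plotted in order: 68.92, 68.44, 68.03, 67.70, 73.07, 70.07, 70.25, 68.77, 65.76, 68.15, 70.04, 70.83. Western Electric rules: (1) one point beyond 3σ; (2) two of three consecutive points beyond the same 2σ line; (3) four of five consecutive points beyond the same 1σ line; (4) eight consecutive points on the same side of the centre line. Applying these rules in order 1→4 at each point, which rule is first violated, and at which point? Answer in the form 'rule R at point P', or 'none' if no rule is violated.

none

Zone of each point (C = within 1σ̂, B = 1σ̂–2σ̂, A = 2σ̂–3σ̂, * = beyond 3σ̂; sign = side of CL): 1:-C, 2:-C, 3:-C, 4:-C, 5:+B, 6:+C, 7:+C, 8:-C, 9:-B, 10:-C, 11:+C, 12:+C
No rule fires across all 12 points.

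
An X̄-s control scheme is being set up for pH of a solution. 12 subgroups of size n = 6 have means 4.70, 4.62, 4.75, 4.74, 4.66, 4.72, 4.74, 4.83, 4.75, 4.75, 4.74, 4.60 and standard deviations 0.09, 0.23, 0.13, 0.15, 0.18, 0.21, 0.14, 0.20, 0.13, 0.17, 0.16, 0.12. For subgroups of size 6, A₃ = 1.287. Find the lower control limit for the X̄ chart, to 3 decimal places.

X̄̄ = (4.70 + 4.62 + 4.75 + 4.74 + 4.66 + 4.72 + 4.74 + 4.83 + 4.75 + 4.75 + 4.74 + 4.60) / 12 = 4.7167
s̄ = (0.09 + 0.23 + 0.13 + 0.15 + 0.18 + 0.21 + 0.14 + 0.20 + 0.13 + 0.17 + 0.16 + 0.12) / 12 = 0.1592
LCL = X̄̄ − A₃·s̄ = 4.7167 − 1.287 × 0.1592 = 4.5118

4.512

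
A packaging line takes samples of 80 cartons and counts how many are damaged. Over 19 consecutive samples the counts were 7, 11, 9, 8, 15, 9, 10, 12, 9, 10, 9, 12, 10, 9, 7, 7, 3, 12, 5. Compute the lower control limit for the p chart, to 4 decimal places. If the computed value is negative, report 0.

p̄ = Σdᵢ / (k·n) = 174 / (19 × 80) = 0.11447
LCL = p̄ − 3·√(p̄(1−p̄)/n) = 0.11447 − 3 × 0.03560 = 0.00768

0.0077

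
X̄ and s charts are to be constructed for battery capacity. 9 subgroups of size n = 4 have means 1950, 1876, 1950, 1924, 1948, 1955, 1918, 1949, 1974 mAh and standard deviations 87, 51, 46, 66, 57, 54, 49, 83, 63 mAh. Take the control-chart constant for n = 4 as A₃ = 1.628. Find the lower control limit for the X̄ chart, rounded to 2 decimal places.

1837.65

X̄̄ = (1950 + 1876 + 1950 + 1924 + 1948 + 1955 + 1918 + 1949 + 1974) / 9 = 1938.2222
s̄ = (87 + 51 + 46 + 66 + 57 + 54 + 49 + 83 + 63) / 9 = 61.7778
LCL = X̄̄ − A₃·s̄ = 1938.2222 − 1.628 × 61.7778 = 1837.6480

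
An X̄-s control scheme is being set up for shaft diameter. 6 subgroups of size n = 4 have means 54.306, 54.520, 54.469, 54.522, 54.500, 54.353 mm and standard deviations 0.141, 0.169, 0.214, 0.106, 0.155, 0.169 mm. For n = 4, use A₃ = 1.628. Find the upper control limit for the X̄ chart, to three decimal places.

X̄̄ = (54.306 + 54.520 + 54.469 + 54.522 + 54.500 + 54.353) / 6 = 54.4450
s̄ = (0.141 + 0.169 + 0.214 + 0.106 + 0.155 + 0.169) / 6 = 0.1590
UCL = X̄̄ + A₃·s̄ = 54.4450 + 1.628 × 0.1590 = 54.7039

54.704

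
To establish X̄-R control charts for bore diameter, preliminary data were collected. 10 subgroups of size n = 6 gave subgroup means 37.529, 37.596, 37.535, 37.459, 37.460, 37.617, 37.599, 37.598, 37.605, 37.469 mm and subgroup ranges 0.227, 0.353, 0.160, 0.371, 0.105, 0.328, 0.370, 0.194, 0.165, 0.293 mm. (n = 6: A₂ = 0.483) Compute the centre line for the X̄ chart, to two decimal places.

X̄̄ = (37.529 + 37.596 + 37.535 + 37.459 + 37.460 + 37.617 + 37.599 + 37.598 + 37.605 + 37.469) / 10 = 375.4670 / 10 = 37.5467
CL = X̄̄ = 37.5467

37.55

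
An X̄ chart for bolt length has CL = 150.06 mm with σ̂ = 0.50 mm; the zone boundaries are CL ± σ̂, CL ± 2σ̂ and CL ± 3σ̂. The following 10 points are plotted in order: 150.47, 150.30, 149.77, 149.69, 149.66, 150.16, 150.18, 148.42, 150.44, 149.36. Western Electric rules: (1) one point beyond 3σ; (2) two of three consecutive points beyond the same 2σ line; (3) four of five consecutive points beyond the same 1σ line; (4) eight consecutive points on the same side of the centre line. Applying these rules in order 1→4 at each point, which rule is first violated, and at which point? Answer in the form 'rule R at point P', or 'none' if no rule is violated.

Zone of each point (C = within 1σ̂, B = 1σ̂–2σ̂, A = 2σ̂–3σ̂, * = beyond 3σ̂; sign = side of CL): 1:+C, 2:+C, 3:-C, 4:-C, 5:-C, 6:+C, 7:+C, 8:-*, 9:+C, 10:-B
Rule 1 (one point beyond the 3σ limits) is satisfied at point 8.

rule 1 at point 8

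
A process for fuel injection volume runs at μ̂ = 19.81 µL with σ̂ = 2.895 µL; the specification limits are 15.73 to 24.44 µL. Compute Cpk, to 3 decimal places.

0.470

Cpu = (USL − μ̂) / (3σ̂) = (24.44 − 19.81) / (3 × 2.895) = 0.5331; Cpl = (μ̂ − LSL) / (3σ̂) = (19.81 − 15.73) / (3 × 2.895) = 0.4698; Cpk = min(Cpu, Cpl) = 0.4698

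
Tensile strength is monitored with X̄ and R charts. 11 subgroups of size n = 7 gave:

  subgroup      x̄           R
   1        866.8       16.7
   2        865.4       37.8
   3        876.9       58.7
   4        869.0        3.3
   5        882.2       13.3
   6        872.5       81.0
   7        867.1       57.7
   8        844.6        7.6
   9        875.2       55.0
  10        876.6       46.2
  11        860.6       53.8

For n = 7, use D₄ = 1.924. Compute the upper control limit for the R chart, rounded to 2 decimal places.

R̄ = (16.7 + 37.8 + 58.7 + 3.3 + 13.3 + 81.0 + 57.7 + 7.6 + 55.0 + 46.2 + 53.8) / 11 = 431.1000 / 11 = 39.1909
UCL_R = D₄·R̄ = 1.924 × 39.1909 = 75.4033

75.40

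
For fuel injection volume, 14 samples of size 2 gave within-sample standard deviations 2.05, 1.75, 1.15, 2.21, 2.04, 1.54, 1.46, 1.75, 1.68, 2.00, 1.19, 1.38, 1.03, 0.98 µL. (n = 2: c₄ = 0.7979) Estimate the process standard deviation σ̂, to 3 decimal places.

s̄ = (2.05 + 1.75 + 1.15 + 2.21 + 2.04 + 1.54 + 1.46 + 1.75 + 1.68 + 2.00 + 1.19 + 1.38 + 1.03 + 0.98) / 14 = 1.5864
σ̂ = s̄ / c₄ = 1.5864 / 0.7979 = 1.9883

1.988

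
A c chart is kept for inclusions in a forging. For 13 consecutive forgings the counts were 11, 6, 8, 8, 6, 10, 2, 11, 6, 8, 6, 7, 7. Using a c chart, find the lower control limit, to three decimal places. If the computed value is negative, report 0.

c̄ = (11 + 6 + 8 + 8 + 6 + 10 + 2 + 11 + 6 + 8 + 6 + 7 + 7) / 13 = 96 / 13 = 7.3846
LCL = c̄ − 3√c̄ = 7.3846 − 3 × 2.7175 = -0.7678 → 0 (cannot be negative)

0.000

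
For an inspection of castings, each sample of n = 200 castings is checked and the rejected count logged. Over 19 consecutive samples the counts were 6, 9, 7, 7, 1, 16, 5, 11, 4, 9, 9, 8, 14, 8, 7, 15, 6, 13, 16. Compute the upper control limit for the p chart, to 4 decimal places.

0.0890

p̄ = Σdᵢ / (k·n) = 171 / (19 × 200) = 0.04500
UCL = p̄ + 3·√(p̄(1−p̄)/n) = 0.04500 + 3 × √(0.04500×0.95500/200) = 0.04500 + 3 × 0.01466 = 0.08898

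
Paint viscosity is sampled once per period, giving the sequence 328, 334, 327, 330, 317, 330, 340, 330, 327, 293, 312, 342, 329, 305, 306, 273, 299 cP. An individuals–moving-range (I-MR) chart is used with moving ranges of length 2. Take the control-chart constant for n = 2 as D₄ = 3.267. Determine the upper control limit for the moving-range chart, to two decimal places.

50.03

Moving ranges: 6, 7, 3, 13, 13, 10, 10, 3, 34, 19, 30, 13, 24, 1, 33, 26; M̄R̄ = 245.0000 / 16 = 15.3125
UCL_MR = D₄·M̄R̄ = 3.267 × 15.3125 = 50.0259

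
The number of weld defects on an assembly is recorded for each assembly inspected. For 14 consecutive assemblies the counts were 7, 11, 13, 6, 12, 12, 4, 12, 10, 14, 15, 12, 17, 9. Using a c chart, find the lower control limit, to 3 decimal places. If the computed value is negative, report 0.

1.050

c̄ = (7 + 11 + 13 + 6 + 12 + 12 + 4 + 12 + 10 + 14 + 15 + 12 + 17 + 9) / 14 = 154 / 14 = 11.0000
LCL = c̄ − 3√c̄ = 11.0000 − 3 × 3.3166 = 1.0501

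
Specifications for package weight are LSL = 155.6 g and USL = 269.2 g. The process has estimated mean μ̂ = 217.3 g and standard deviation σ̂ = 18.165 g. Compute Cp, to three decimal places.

Cp = (USL − LSL) / (6σ̂) = (269.2 − 155.6) / (6 × 18.165) = 113.6000 / 108.9900 = 1.0423

1.042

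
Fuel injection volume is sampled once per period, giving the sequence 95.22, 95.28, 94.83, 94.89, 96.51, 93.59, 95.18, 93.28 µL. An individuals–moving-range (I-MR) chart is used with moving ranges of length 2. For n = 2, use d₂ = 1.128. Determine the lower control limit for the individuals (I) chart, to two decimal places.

91.58

X̄ = (95.22 + 95.28 + 94.83 + 94.89 + 96.51 + 93.59 + 95.18 + 93.28) / 8 = 94.8475
Moving ranges: 0.06, 0.45, 0.06, 1.62, 2.92, 1.59, 1.90; M̄R̄ = 8.6000 / 7 = 1.2286
LCL = X̄ − 3·M̄R̄/d₂ = 94.8475 − 3 × 1.2286 / 1.128 = 91.5800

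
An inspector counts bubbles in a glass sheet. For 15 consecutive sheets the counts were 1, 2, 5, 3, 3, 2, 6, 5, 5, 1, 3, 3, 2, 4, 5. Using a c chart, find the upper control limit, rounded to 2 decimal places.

8.81

c̄ = (1 + 2 + 5 + 3 + 3 + 2 + 6 + 5 + 5 + 1 + 3 + 3 + 2 + 4 + 5) / 15 = 50 / 15 = 3.3333
UCL = c̄ + 3√c̄ = 3.3333 + 3 × √3.3333 = 3.3333 + 3 × 1.8257 = 8.8106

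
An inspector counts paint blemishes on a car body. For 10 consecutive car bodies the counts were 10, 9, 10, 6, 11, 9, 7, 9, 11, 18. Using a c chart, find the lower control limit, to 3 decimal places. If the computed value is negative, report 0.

c̄ = (10 + 9 + 10 + 6 + 11 + 9 + 7 + 9 + 11 + 18) / 10 = 100 / 10 = 10.0000
LCL = c̄ − 3√c̄ = 10.0000 − 3 × 3.1623 = 0.5132

0.513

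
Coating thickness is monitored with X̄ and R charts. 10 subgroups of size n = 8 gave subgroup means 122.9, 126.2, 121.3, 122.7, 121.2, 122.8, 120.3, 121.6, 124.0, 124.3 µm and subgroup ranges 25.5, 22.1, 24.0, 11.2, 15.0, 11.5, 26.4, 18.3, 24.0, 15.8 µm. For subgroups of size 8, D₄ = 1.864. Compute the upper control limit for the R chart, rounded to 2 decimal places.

36.12

R̄ = (25.5 + 22.1 + 24.0 + 11.2 + 15.0 + 11.5 + 26.4 + 18.3 + 24.0 + 15.8) / 10 = 193.8000 / 10 = 19.3800
UCL_R = D₄·R̄ = 1.864 × 19.3800 = 36.1243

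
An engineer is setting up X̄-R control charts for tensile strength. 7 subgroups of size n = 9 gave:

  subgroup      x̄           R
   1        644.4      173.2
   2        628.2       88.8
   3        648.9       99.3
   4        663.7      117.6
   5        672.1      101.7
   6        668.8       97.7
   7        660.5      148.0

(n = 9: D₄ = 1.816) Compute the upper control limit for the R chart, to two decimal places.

214.37

R̄ = (173.2 + 88.8 + 99.3 + 117.6 + 101.7 + 97.7 + 148.0) / 7 = 826.3000 / 7 = 118.0429
UCL_R = D₄·R̄ = 1.816 × 118.0429 = 214.3658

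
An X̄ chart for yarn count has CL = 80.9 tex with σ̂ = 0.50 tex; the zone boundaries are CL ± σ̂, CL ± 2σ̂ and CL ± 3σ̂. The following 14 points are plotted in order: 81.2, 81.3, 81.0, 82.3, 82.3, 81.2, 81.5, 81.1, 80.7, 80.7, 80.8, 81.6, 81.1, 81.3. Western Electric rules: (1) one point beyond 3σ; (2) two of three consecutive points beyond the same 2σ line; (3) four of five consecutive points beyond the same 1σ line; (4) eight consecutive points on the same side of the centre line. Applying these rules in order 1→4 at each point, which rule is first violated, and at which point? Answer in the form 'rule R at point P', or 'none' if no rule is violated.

rule 2 at point 5

Zone of each point (C = within 1σ̂, B = 1σ̂–2σ̂, A = 2σ̂–3σ̂, * = beyond 3σ̂; sign = side of CL): 1:+C, 2:+C, 3:+C, 4:+A, 5:+A, 6:+C, 7:+B, 8:+C, 9:-C, 10:-C, 11:-C, 12:+B, 13:+C, 14:+C
Rule 2 (two of three consecutive points beyond the same 2σ limit) is satisfied at point 5.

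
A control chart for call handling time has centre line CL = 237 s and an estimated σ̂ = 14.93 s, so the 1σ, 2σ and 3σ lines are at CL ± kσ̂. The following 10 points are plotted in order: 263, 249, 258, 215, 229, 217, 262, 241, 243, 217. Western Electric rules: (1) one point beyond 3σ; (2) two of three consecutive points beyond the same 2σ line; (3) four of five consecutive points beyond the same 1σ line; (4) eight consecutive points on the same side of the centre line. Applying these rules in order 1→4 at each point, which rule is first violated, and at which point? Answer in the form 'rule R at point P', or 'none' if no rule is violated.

none

Zone of each point (C = within 1σ̂, B = 1σ̂–2σ̂, A = 2σ̂–3σ̂, * = beyond 3σ̂; sign = side of CL): 1:+B, 2:+C, 3:+B, 4:-B, 5:-C, 6:-B, 7:+B, 8:+C, 9:+C, 10:-B
No rule fires across all 10 points.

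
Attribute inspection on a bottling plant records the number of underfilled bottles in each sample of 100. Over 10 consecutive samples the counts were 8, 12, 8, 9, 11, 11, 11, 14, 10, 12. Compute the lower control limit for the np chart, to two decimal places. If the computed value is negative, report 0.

1.36

p̄ = Σdᵢ / (k·n) = 106 / (10 × 100) = 0.10600
LCL = np̄ − 3·√(np̄(1−p̄)) = 10.6000 − 3 × 3.0784 = 1.3649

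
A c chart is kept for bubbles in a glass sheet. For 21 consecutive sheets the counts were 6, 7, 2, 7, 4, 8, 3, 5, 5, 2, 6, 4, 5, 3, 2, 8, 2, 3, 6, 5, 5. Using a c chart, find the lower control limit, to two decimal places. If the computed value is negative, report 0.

c̄ = (6 + 7 + 2 + 7 + 4 + 8 + 3 + 5 + 5 + 2 + 6 + 4 + 5 + 3 + 2 + 8 + 2 + 3 + 6 + 5 + 5) / 21 = 98 / 21 = 4.6667
LCL = c̄ − 3√c̄ = 4.6667 − 3 × 2.1602 = -1.8141 → 0 (cannot be negative)

0.00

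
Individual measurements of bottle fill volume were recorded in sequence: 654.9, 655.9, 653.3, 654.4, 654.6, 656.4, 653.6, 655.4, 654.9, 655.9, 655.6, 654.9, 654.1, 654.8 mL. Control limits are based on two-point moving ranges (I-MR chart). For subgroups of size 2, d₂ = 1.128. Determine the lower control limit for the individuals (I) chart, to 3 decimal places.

651.777

X̄ = (654.9 + 655.9 + 653.3 + 654.4 + 654.6 + 656.4 + 653.6 + 655.4 + 654.9 + 655.9 + 655.6 + 654.9 + 654.1 + 654.8) / 14 = 654.9071
Moving ranges: 1.0, 2.6, 1.1, 0.2, 1.8, 2.8, 1.8, 0.5, 1.0, 0.3, 0.7, 0.8, 0.7; M̄R̄ = 15.3000 / 13 = 1.1769
LCL = X̄ − 3·M̄R̄/d₂ = 654.9071 − 3 × 1.1769 / 1.128 = 651.7770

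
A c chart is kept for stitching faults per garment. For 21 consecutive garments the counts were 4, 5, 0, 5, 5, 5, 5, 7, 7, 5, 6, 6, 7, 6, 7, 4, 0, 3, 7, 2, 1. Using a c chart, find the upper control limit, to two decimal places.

11.07

c̄ = (4 + 5 + 0 + 5 + 5 + 5 + 5 + 7 + 7 + 5 + 6 + 6 + 7 + 6 + 7 + 4 + 0 + 3 + 7 + 2 + 1) / 21 = 97 / 21 = 4.6190
UCL = c̄ + 3√c̄ = 4.6190 + 3 × √4.6190 = 4.6190 + 3 × 2.1492 = 11.0666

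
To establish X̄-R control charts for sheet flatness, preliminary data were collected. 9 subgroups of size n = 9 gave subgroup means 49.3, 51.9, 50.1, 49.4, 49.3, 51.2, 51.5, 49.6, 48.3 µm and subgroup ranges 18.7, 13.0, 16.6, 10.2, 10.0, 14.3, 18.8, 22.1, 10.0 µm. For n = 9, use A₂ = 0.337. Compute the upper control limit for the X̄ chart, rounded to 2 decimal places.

55.07

X̄̄ = (49.3 + 51.9 + 50.1 + 49.4 + 49.3 + 51.2 + 51.5 + 49.6 + 48.3) / 9 = 450.6000 / 9 = 50.0667
R̄ = (18.7 + 13.0 + 16.6 + 10.2 + 10.0 + 14.3 + 18.8 + 22.1 + 10.0) / 9 = 133.7000 / 9 = 14.8556
UCL = X̄̄ + A₂·R̄ = 50.0667 + 0.337 × 14.8556 = 55.0730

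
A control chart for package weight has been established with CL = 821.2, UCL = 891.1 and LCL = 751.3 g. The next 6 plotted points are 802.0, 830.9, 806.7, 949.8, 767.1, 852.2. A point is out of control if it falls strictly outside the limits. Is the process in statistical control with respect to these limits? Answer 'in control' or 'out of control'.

out of control

Compare each point to [751.3, 891.1]: sample 4 = 949.8 > UCL.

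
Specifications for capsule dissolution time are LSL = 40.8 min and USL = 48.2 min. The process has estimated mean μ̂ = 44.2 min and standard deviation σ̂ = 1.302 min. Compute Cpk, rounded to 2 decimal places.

0.87

Cpu = (USL − μ̂) / (3σ̂) = (48.2 − 44.2) / (3 × 1.302) = 1.0241; Cpl = (μ̂ − LSL) / (3σ̂) = (44.2 − 40.8) / (3 × 1.302) = 0.8705; Cpk = min(Cpu, Cpl) = 0.8705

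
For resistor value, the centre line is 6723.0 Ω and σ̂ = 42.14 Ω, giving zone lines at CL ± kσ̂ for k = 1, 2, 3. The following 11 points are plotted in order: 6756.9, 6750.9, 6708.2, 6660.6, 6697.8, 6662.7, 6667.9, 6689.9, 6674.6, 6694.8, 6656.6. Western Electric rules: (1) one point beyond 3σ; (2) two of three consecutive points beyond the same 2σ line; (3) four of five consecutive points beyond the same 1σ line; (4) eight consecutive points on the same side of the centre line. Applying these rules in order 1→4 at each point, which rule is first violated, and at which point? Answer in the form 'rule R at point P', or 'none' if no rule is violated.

rule 4 at point 10

Zone of each point (C = within 1σ̂, B = 1σ̂–2σ̂, A = 2σ̂–3σ̂, * = beyond 3σ̂; sign = side of CL): 1:+C, 2:+C, 3:-C, 4:-B, 5:-C, 6:-B, 7:-B, 8:-C, 9:-B, 10:-C, 11:-B
Rule 4 (eight consecutive points on the same side of the centre line) is satisfied at point 10.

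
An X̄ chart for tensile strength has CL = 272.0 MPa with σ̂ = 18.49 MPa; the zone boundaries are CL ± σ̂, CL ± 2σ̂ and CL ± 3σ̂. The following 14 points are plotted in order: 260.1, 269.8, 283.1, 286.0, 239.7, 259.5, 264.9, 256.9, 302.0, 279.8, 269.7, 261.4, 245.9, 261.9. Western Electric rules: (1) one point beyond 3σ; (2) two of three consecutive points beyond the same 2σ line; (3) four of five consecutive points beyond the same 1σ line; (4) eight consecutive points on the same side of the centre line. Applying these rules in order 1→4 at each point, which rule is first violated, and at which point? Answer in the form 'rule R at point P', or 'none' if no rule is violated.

none

Zone of each point (C = within 1σ̂, B = 1σ̂–2σ̂, A = 2σ̂–3σ̂, * = beyond 3σ̂; sign = side of CL): 1:-C, 2:-C, 3:+C, 4:+C, 5:-B, 6:-C, 7:-C, 8:-C, 9:+B, 10:+C, 11:-C, 12:-C, 13:-B, 14:-C
No rule fires across all 14 points.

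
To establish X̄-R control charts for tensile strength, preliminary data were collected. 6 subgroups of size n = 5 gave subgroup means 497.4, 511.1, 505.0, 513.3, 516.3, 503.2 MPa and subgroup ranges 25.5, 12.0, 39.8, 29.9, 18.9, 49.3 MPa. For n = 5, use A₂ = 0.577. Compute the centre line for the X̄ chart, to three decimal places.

X̄̄ = (497.4 + 511.1 + 505.0 + 513.3 + 516.3 + 503.2) / 6 = 3046.3000 / 6 = 507.7167
CL = X̄̄ = 507.7167

507.717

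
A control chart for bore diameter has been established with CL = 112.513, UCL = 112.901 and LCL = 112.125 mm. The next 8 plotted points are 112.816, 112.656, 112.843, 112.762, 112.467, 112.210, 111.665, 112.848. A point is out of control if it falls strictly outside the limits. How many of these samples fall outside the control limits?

Compare each point to [112.125, 112.901]: sample 7 = 111.665 < LCL.

1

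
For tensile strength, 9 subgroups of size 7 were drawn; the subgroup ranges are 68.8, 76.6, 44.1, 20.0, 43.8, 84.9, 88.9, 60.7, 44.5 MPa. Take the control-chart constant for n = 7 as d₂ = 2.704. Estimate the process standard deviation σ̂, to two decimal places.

R̄ = (68.8 + 76.6 + 44.1 + 20.0 + 43.8 + 84.9 + 88.9 + 60.7 + 44.5) / 9 = 59.1444
σ̂ = R̄ / d₂ = 59.1444 / 2.704 = 21.8729

21.87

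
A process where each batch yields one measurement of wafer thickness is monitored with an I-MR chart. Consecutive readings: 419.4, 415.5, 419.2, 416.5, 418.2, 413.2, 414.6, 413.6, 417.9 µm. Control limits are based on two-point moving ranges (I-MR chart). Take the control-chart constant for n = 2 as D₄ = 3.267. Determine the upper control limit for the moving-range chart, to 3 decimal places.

9.678

Moving ranges: 3.9, 3.7, 2.7, 1.7, 5.0, 1.4, 1.0, 4.3; M̄R̄ = 23.7000 / 8 = 2.9625
UCL_MR = D₄·M̄R̄ = 3.267 × 2.9625 = 9.6785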